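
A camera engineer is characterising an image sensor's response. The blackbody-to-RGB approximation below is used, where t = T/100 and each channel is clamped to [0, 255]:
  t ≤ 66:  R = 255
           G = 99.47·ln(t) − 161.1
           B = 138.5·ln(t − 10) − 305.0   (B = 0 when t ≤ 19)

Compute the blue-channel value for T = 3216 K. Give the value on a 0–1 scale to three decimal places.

t = 3216/100 = 32.16; the t ≤ 66 branch applies.
B = 138.5·ln(32.16 − 10) − 305.0 = 138.5·ln 22.16 − 305.0 = 138.5·3.0983 − 305.0 = 124.113.
On a 0–1 scale: 124.113/255 = 0.4867 → 0.487.

0.487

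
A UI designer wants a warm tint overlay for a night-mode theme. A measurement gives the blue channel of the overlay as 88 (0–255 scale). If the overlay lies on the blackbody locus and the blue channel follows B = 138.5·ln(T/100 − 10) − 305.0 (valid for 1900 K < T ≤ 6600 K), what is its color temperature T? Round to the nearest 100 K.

2700 K

ln(t − 10) = (88 + 305.0) / 138.5 = 2.8375.
t − 10 = e^2.8375 = 17.074, so t = 27.074.
T = 100·t = 2707 K → 2700 K to the nearest 100 K.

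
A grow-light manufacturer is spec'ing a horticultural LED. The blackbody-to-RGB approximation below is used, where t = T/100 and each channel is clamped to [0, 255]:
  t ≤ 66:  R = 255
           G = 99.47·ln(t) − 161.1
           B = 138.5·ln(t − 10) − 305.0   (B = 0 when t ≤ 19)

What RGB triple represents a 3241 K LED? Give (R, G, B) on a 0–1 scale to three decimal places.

t = 3241/100 = 32.41; the t ≤ 66 branch applies.
R = 255 by definition for t ≤ 66.
G = 99.47·ln 32.41 − 161.1 = 99.47·3.4785 − 161.1 = 184.903.
B = 138.5·ln(32.41 − 10) − 305.0 = 138.5·ln 22.41 − 305.0 = 138.5·3.1095 − 305.0 = 125.667.
Dividing each by 255: (1.0000, 0.7251, 0.4928) → (1.000, 0.725, 0.493).

(1.000, 0.725, 0.493)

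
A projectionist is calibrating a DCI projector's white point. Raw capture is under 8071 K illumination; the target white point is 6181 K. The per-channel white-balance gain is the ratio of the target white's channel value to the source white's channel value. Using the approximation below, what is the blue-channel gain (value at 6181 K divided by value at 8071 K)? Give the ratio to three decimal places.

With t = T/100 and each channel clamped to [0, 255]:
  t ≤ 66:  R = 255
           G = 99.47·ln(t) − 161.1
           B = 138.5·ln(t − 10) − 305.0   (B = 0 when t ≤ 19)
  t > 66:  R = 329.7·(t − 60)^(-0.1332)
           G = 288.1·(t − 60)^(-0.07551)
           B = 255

At 8071 K (t = 80.71):
  B = 255 by definition for t > 66.
At 6181 K (t = 61.81):
  B = 138.5·ln(61.81 − 10) − 305.0 = 138.5·ln 51.81 − 305.0 = 138.5·3.9476 − 305.0 = 241.740.
Gain = 241.740 / 255.000 = 0.9480 → 0.948.

0.948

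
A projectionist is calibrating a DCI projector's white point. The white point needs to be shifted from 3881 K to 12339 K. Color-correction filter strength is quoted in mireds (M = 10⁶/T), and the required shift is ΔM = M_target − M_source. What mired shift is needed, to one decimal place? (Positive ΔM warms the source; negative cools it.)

-176.6 mireds

M_source = 10⁶/3881 = 257.666; M_target = 10⁶/12339 = 81.044.
ΔM = 81.044 − 257.666 = -176.622 → -176.6 mireds, a cooling shift.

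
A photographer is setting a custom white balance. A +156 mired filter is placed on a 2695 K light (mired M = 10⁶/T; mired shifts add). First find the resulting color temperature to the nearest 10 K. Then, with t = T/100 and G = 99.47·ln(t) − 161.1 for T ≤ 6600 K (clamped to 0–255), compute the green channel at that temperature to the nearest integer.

132

M_in = 10⁶/2695 = 371.06; M_out = 371.06 + (+156) = 527.06.
T_out = 10⁶/527.06 = 1897.3 K → 1900 K; t = 19.
G = 99.47·ln 19 − 161.1 = 99.47·2.9444 − 161.1 = 131.783.
Rounded: 132.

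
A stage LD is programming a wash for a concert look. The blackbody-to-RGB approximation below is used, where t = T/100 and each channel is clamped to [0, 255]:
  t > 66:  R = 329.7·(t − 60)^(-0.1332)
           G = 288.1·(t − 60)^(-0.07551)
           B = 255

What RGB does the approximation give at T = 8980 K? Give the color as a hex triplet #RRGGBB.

#D2DFFF

t = 8980/100 = 89.8; the t > 66 branch applies.
R = 329.7·(89.8 − 60)^(-0.1332) = 329.7·29.8^(-0.1332) = 329.7·0.63626 = 209.775.
G = 288.1·(89.8 − 60)^(-0.07551) = 288.1·29.8^(-0.07551) = 288.1·0.77389 = 222.959.
B = 255 by definition for t > 66.
Rounded: (210, 223, 255).
In hex: #D2DFFF.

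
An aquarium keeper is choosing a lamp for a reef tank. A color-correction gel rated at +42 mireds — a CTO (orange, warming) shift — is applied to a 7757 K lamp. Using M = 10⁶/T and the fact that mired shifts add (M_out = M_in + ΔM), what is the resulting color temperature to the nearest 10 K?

5850 K

M_in = 10⁶/7757 = 128.92 mireds.
M_out = 128.92 + (+42) = 170.92 mireds.
T_out = 10⁶/170.92 = 5850.8 K → 5850 K.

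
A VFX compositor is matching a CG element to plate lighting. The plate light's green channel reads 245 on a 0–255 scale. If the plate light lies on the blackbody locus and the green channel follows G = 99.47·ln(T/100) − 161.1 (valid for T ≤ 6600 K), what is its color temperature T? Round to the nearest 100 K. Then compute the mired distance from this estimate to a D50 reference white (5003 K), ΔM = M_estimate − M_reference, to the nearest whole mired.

ln t = (245 + 161.1) / 99.47 = 4.0826.
t = e^4.0826 = 59.302.
T = 100·t = 5930 K → 5900 K to the nearest 100 K.
M_estimate = 10⁶/5900 = 169.49; M_reference = 10⁶/5003 = 199.88.
ΔM = 169.49 − 199.88 = -30.39 → -30 mireds.

-30 mireds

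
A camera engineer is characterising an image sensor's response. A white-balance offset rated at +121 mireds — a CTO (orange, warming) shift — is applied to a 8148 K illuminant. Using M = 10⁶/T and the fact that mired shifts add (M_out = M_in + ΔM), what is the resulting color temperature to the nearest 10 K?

4100 K

M_in = 10⁶/8148 = 122.73 mireds.
M_out = 122.73 + (+121) = 243.73 mireds.
T_out = 10⁶/243.73 = 4102.9 K → 4100 K.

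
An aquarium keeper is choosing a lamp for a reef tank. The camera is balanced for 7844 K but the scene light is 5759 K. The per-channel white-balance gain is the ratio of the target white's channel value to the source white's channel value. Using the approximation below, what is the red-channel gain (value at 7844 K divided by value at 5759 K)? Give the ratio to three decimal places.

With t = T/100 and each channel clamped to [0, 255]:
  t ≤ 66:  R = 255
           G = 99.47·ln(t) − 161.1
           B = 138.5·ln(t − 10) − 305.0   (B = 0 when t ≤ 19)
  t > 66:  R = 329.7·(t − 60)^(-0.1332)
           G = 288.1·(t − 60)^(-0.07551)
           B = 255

At 5759 K (t = 57.59):
  R = 255 by definition for t ≤ 66.
At 7844 K (t = 78.44):
  R = 329.7·(78.44 − 60)^(-0.1332) = 329.7·18.44^(-0.1332) = 329.7·0.67827 = 223.625.
Gain = 223.625 / 255.000 = 0.8770 → 0.877.

0.877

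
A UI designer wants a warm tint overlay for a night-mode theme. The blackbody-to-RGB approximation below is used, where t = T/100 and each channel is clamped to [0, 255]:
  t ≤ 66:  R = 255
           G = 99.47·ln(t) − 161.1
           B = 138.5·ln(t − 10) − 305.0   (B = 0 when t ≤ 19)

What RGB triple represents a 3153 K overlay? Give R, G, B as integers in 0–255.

R=255, G=182, B=120

t = 3153/100 = 31.53; the t ≤ 66 branch applies.
R = 255 by definition for t ≤ 66.
G = 99.47·ln 31.53 − 161.1 = 99.47·3.4509 − 161.1 = 182.165.
B = 138.5·ln(31.53 − 10) − 305.0 = 138.5·ln 21.53 − 305.0 = 138.5·3.0694 − 305.0 = 120.118.
Rounded: (255, 182, 120).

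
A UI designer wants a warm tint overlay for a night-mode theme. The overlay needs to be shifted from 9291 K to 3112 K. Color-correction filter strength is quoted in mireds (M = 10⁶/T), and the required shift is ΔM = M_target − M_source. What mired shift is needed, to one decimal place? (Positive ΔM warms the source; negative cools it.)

+213.7 mireds

M_source = 10⁶/9291 = 107.631; M_target = 10⁶/3112 = 321.337.
ΔM = 321.337 − 107.631 = 213.706 → +213.7 mireds, a warming shift.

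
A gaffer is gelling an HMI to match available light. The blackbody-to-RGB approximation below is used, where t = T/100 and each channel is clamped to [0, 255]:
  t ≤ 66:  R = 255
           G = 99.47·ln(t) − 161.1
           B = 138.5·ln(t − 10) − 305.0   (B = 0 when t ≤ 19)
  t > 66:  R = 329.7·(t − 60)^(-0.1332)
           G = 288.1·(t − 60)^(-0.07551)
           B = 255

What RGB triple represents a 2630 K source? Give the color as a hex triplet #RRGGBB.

#FFA452

t = 2630/100 = 26.3; the t ≤ 66 branch applies.
R = 255 by definition for t ≤ 66.
G = 99.47·ln 26.3 − 161.1 = 99.47·3.2696 − 161.1 = 164.124.
B = 138.5·ln(26.3 − 10) − 305.0 = 138.5·ln 16.3 − 305.0 = 138.5·2.7912 − 305.0 = 81.576.
Rounded: (255, 164, 82).
In hex: #FFA452.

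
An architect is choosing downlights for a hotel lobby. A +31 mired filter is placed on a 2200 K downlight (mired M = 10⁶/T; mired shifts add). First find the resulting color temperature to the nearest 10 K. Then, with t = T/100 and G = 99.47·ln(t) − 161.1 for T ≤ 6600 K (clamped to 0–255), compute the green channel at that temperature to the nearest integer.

M_in = 10⁶/2200 = 454.55; M_out = 454.55 + (+31) = 485.55.
T_out = 10⁶/485.55 = 2059.5 K → 2060 K; t = 20.6.
G = 99.47·ln 20.6 − 161.1 = 99.47·3.0253 − 161.1 = 139.826.
Rounded: 140.

140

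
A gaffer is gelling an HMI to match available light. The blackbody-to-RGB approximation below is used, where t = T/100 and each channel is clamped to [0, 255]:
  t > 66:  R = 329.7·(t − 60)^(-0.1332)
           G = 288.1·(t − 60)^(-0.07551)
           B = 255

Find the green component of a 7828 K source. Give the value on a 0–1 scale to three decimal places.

t = 7828/100 = 78.28; the t > 66 branch applies.
G = 288.1·(78.28 − 60)^(-0.07551) = 288.1·18.28^(-0.07551) = 288.1·0.80299 = 231.340.
On a 0–1 scale: 231.340/255 = 0.9072 → 0.907.

0.907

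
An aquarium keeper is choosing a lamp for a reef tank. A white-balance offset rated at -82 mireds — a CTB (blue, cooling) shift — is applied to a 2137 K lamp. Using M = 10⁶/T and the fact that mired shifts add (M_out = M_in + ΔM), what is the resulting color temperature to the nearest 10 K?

M_in = 10⁶/2137 = 467.95 mireds.
M_out = 467.95 + (-82) = 385.95 mireds.
T_out = 10⁶/385.95 = 2591.0 K → 2590 K.

2590 K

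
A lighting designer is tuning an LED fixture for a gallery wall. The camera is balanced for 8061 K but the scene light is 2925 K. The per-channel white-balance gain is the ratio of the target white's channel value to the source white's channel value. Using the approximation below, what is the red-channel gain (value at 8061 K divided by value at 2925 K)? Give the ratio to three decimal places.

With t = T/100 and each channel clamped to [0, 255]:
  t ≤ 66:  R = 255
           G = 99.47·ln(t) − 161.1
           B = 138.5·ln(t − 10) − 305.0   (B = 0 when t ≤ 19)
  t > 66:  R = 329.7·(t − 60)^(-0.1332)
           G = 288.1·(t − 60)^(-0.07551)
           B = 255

0.864

At 2925 K (t = 29.25):
  R = 255 by definition for t ≤ 66.
At 8061 K (t = 80.61):
  R = 329.7·(80.61 − 60)^(-0.1332) = 329.7·20.61^(-0.1332) = 329.7·0.66829 = 220.335.
Gain = 220.335 / 255.000 = 0.8641 → 0.864.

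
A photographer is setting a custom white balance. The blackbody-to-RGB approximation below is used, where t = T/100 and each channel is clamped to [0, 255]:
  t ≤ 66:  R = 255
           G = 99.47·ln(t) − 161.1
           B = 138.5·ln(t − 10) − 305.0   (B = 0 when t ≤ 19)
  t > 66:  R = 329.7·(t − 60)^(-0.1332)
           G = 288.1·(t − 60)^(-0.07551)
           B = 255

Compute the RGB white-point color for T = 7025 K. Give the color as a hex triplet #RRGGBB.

t = 7025/100 = 70.25; the t > 66 branch applies.
R = 329.7·(70.25 − 60)^(-0.1332) = 329.7·10.25^(-0.1332) = 329.7·0.73345 = 241.819.
G = 288.1·(70.25 − 60)^(-0.07551) = 288.1·10.25^(-0.07551) = 288.1·0.83884 = 241.670.
B = 255 by definition for t > 66.
Rounded: (242, 242, 255).
In hex: #F2F2FF.

#F2F2FF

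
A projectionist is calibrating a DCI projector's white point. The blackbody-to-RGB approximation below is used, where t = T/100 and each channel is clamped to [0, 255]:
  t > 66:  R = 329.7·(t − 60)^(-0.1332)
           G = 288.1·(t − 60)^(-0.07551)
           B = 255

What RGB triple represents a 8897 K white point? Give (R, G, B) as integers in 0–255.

t = 8897/100 = 88.97; the t > 66 branch applies.
R = 329.7·(88.97 − 60)^(-0.1332) = 329.7·28.97^(-0.1332) = 329.7·0.63866 = 210.566.
G = 288.1·(88.97 − 60)^(-0.07551) = 288.1·28.97^(-0.07551) = 288.1·0.77555 = 223.435.
B = 255 by definition for t > 66.
Rounded: (211, 223, 255).

(211, 223, 255)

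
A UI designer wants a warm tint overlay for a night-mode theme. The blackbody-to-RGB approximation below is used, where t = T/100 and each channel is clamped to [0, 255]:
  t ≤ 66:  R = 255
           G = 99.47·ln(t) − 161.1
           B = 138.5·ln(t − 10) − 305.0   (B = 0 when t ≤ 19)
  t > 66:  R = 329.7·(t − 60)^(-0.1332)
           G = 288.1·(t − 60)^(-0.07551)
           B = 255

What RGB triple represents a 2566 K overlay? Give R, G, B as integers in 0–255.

R=255, G=162, B=76

t = 2566/100 = 25.66; the t ≤ 66 branch applies.
R = 255 by definition for t ≤ 66.
G = 99.47·ln 25.66 − 161.1 = 99.47·3.2449 − 161.1 = 161.674.
B = 138.5·ln(25.66 − 10) − 305.0 = 138.5·ln 15.66 − 305.0 = 138.5·2.7511 − 305.0 = 76.029.
Rounded: (255, 162, 76).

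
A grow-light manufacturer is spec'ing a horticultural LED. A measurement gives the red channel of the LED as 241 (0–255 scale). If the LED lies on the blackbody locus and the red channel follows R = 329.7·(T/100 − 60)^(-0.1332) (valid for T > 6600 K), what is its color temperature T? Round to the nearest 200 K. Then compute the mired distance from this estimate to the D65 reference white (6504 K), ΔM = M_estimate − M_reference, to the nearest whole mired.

(t − 60)^(-0.1332) = 241/329.7 = 0.73097.
t − 60 = 0.73097^(1/-0.1332) = 0.73097^(-7.508) = 10.514, so t = 70.514.
T = 100·t = 7051 K → 7000 K to the nearest 200 K.
M_estimate = 10⁶/7000 = 142.86; M_reference = 10⁶/6504 = 153.75.
ΔM = 142.86 − 153.75 = -10.89 → -11 mireds.

-11 mireds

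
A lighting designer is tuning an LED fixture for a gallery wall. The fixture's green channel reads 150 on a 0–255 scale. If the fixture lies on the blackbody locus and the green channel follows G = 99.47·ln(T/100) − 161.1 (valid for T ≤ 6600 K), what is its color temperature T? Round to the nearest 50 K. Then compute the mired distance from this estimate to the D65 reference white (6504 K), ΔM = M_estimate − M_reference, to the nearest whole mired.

+281 mireds

ln t = (150 + 161.1) / 99.47 = 3.1276.
t = e^3.1276 = 22.819.
T = 100·t = 2282 K → 2300 K to the nearest 50 K.
M_estimate = 10⁶/2300 = 434.78; M_reference = 10⁶/6504 = 153.75.
ΔM = 434.78 − 153.75 = 281.03 → +281 mireds.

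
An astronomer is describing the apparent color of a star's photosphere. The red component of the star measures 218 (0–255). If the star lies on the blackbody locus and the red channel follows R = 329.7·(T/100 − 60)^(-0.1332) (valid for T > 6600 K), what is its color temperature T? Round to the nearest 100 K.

8200 K

(t − 60)^(-0.1332) = 218/329.7 = 0.66121.
t − 60 = 0.66121^(1/-0.1332) = 0.66121^(-7.508) = 22.326, so t = 82.326.
T = 100·t = 8233 K → 8200 K to the nearest 100 K.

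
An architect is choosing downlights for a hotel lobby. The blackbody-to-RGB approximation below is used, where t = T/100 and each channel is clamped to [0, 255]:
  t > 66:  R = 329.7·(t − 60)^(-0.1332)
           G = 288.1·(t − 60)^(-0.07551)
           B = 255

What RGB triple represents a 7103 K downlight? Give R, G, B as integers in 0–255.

R=239, G=240, B=255

t = 7103/100 = 71.03; the t > 66 branch applies.
R = 329.7·(71.03 − 60)^(-0.1332) = 329.7·11.03^(-0.1332) = 329.7·0.72632 = 239.468.
G = 288.1·(71.03 − 60)^(-0.07551) = 288.1·11.03^(-0.07551) = 288.1·0.83421 = 240.336.
B = 255 by definition for t > 66.
Rounded: (239, 240, 255).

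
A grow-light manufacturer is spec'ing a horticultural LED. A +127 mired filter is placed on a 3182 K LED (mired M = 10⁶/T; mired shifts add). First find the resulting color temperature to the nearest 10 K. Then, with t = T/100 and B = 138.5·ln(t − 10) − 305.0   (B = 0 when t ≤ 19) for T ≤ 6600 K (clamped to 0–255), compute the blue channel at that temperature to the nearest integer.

M_in = 10⁶/3182 = 314.27; M_out = 314.27 + (+127) = 441.27.
T_out = 10⁶/441.27 = 2266.2 K → 2270 K; t = 22.7.
B = 138.5·ln(22.7 − 10) − 305.0 = 138.5·ln 12.7 − 305.0 = 138.5·2.5416 − 305.0 = 47.012.
Rounded: 47.

47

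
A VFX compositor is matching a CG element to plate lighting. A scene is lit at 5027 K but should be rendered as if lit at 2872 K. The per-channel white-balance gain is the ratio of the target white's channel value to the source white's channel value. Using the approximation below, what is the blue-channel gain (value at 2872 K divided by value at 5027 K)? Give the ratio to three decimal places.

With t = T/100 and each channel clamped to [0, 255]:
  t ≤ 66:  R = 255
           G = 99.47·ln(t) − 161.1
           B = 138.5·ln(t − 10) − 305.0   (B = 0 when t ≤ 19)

At 5027 K (t = 50.27):
  B = 138.5·ln(50.27 − 10) − 305.0 = 138.5·ln 40.27 − 305.0 = 138.5·3.6956 − 305.0 = 206.842.
At 2872 K (t = 28.72):
  B = 138.5·ln(28.72 − 10) − 305.0 = 138.5·ln 18.72 − 305.0 = 138.5·2.9296 − 305.0 = 100.749.
Gain = 100.749 / 206.842 = 0.4871 → 0.487.

0.487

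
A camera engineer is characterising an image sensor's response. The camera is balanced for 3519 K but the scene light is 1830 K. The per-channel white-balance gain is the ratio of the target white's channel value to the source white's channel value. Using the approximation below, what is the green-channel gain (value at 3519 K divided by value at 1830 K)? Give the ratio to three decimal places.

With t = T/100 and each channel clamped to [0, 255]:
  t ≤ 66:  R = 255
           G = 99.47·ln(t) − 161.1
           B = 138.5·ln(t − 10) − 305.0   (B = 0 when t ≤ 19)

At 1830 K (t = 18.3):
  G = 99.47·ln 18.3 − 161.1 = 99.47·2.9069 − 161.1 = 128.049.
At 3519 K (t = 35.19):
  G = 99.47·ln 35.19 − 161.1 = 99.47·3.5608 − 161.1 = 193.089.
Gain = 193.089 / 128.049 = 1.5079 → 1.508.

1.508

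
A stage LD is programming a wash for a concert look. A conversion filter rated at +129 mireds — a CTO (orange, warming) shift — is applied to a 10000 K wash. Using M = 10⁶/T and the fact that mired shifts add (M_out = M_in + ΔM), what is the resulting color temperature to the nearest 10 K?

M_in = 10⁶/10000 = 100.00 mireds.
M_out = 100.00 + (+129) = 229.00 mireds.
T_out = 10⁶/229.00 = 4366.8 K → 4370 K.

4370 K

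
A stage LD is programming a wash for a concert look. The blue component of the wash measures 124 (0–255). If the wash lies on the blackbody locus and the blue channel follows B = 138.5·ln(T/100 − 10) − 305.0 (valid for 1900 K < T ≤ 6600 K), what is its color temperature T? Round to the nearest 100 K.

ln(t − 10) = (124 + 305.0) / 138.5 = 3.0975.
t − 10 = e^3.0975 = 22.142, so t = 32.142.
T = 100·t = 3214 K → 3200 K to the nearest 100 K.

3200 K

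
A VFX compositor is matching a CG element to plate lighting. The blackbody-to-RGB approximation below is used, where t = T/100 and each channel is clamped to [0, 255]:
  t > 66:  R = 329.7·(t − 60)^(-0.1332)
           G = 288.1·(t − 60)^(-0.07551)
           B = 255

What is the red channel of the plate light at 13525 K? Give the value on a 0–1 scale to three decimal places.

t = 13525/100 = 135.25; the t > 66 branch applies.
R = 329.7·(135.25 − 60)^(-0.1332) = 329.7·75.25^(-0.1332) = 329.7·0.56241 = 185.425.
On a 0–1 scale: 185.425/255 = 0.7272 → 0.727.

0.727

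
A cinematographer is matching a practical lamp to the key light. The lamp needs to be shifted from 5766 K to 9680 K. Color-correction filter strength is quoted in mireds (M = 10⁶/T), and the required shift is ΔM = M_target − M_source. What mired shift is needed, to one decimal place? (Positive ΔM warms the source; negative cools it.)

M_source = 10⁶/5766 = 173.430; M_target = 10⁶/9680 = 103.306.
ΔM = 103.306 − 173.430 = -70.125 → -70.1 mireds, a cooling shift.

-70.1 mireds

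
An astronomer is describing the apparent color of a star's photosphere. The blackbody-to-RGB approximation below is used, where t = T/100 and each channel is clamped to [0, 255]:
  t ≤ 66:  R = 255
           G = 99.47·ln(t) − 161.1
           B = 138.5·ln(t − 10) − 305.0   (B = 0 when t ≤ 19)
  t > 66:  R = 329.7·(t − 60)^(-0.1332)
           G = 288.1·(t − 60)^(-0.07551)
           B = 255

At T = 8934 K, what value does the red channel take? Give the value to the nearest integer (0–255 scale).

210

t = 8934/100 = 89.34; the t > 66 branch applies.
R = 329.7·(89.34 − 60)^(-0.1332) = 329.7·29.34^(-0.1332) = 329.7·0.63758 = 210.210.
Rounded: 210.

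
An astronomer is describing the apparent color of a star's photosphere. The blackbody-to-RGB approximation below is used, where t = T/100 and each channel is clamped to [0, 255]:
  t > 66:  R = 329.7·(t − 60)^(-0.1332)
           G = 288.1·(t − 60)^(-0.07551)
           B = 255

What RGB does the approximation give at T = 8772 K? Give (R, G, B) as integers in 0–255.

t = 8772/100 = 87.72; the t > 66 branch applies.
R = 329.7·(87.72 − 60)^(-0.1332) = 329.7·27.72^(-0.1332) = 329.7·0.64242 = 211.806.
G = 288.1·(87.72 − 60)^(-0.07551) = 288.1·27.72^(-0.07551) = 288.1·0.77813 = 224.181.
B = 255 by definition for t > 66.
Rounded: (212, 224, 255).

(212, 224, 255)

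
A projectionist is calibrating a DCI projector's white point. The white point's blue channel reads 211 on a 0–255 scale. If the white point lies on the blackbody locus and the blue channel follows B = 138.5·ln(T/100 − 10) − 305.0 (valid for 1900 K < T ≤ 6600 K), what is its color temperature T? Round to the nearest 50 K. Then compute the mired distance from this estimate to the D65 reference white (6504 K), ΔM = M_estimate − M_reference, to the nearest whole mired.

+40 mireds

ln(t − 10) = (211 + 305.0) / 138.5 = 3.7256.
t − 10 = e^3.7256 = 41.497, so t = 51.497.
T = 100·t = 5150 K → 5150 K to the nearest 50 K.
M_estimate = 10⁶/5150 = 194.17; M_reference = 10⁶/6504 = 153.75.
ΔM = 194.17 − 153.75 = 40.42 → +40 mireds.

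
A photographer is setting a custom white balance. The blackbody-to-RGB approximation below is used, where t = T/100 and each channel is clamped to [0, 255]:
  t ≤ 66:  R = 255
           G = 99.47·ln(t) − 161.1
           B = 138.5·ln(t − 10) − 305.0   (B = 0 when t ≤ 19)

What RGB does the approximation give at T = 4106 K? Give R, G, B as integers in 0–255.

R=255, G=208, B=171

t = 4106/100 = 41.06; the t ≤ 66 branch applies.
R = 255 by definition for t ≤ 66.
G = 99.47·ln 41.06 − 161.1 = 99.47·3.7150 − 161.1 = 208.434.
B = 138.5·ln(41.06 − 10) − 305.0 = 138.5·ln 31.06 − 305.0 = 138.5·3.4359 − 305.0 = 170.875.
Rounded: (255, 208, 171).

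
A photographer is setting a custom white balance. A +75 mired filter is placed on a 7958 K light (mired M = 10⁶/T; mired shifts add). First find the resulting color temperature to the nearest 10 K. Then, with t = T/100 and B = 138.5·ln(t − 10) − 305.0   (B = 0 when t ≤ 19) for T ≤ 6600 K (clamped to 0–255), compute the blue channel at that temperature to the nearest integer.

M_in = 10⁶/7958 = 125.66; M_out = 125.66 + (+75) = 200.66.
T_out = 10⁶/200.66 = 4983.6 K → 4980 K; t = 49.8.
B = 138.5·ln(49.8 − 10) − 305.0 = 138.5·ln 39.8 − 305.0 = 138.5·3.6839 − 305.0 = 205.216.
Rounded: 205.

205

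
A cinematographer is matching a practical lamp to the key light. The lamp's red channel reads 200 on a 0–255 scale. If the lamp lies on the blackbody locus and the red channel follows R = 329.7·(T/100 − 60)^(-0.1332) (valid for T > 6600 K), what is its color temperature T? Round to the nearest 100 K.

(t − 60)^(-0.1332) = 200/329.7 = 0.60661.
t − 60 = 0.60661^(1/-0.1332) = 0.60661^(-7.508) = 42.638, so t = 102.638.
T = 100·t = 10264 K → 10300 K to the nearest 100 K.

10300 K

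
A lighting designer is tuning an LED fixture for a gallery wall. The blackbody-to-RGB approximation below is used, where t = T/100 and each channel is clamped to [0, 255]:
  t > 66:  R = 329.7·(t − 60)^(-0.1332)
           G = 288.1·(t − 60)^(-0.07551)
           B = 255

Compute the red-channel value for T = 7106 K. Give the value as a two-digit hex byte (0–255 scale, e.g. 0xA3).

0xEF

t = 7106/100 = 71.06; the t > 66 branch applies.
R = 329.7·(71.06 − 60)^(-0.1332) = 329.7·11.06^(-0.1332) = 329.7·0.72606 = 239.382.
Rounded: 239; in hex, 0xEF.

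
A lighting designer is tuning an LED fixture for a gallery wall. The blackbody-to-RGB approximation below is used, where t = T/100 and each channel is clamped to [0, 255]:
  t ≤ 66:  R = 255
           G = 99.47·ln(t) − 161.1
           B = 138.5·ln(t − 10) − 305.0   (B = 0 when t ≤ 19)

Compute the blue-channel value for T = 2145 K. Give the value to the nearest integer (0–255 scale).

t = 2145/100 = 21.45; the t ≤ 66 branch applies.
B = 138.5·ln(21.45 − 10) − 305.0 = 138.5·ln 11.45 − 305.0 = 138.5·2.4380 − 305.0 = 32.662.
Rounded: 33.

33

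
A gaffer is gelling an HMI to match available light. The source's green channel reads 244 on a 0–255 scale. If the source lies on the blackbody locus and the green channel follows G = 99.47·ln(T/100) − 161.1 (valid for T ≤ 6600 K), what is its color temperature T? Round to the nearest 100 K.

ln t = (244 + 161.1) / 99.47 = 4.0726.
t = e^4.0726 = 58.709.
T = 100·t = 5871 K → 5900 K to the nearest 100 K.

5900 K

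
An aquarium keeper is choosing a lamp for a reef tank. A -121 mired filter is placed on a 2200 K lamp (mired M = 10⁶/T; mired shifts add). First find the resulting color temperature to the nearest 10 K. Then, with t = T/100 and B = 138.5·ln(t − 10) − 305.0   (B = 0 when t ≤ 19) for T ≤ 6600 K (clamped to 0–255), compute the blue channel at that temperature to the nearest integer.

M_in = 10⁶/2200 = 454.55; M_out = 454.55 + (-121) = 333.55.
T_out = 10⁶/333.55 = 2998.1 K → 3000 K; t = 30.
B = 138.5·ln(30 − 10) − 305.0 = 138.5·ln 20 − 305.0 = 138.5·2.9957 − 305.0 = 109.909.
Rounded: 110.

110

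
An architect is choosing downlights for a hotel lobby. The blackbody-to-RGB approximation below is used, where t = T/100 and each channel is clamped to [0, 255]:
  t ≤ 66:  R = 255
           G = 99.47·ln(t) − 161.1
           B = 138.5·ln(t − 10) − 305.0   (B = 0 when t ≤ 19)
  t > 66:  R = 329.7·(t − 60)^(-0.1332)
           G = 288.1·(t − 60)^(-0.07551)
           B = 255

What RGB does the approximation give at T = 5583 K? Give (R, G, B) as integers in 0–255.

t = 5583/100 = 55.83; the t ≤ 66 branch applies.
R = 255 by definition for t ≤ 66.
G = 99.47·ln 55.83 − 161.1 = 99.47·4.0223 − 161.1 = 238.999.
B = 138.5·ln(55.83 − 10) − 305.0 = 138.5·ln 45.83 − 305.0 = 138.5·3.8249 − 305.0 = 224.754.
Rounded: (255, 239, 225).

(255, 239, 225)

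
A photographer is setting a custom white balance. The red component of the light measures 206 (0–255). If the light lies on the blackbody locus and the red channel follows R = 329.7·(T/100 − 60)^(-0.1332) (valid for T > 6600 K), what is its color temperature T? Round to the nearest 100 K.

9400 K

(t − 60)^(-0.1332) = 206/329.7 = 0.62481.
t − 60 = 0.62481^(1/-0.1332) = 0.62481^(-7.508) = 34.152, so t = 94.152.
T = 100·t = 9415 K → 9400 K to the nearest 100 K.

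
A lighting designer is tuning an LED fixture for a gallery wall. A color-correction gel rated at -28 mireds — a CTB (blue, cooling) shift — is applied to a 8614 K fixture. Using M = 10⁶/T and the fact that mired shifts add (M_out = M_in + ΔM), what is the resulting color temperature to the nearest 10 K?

M_in = 10⁶/8614 = 116.09 mireds.
M_out = 116.09 + (-28) = 88.09 mireds.
T_out = 10⁶/88.09 = 11352.0 K → 11350 K.

11350 K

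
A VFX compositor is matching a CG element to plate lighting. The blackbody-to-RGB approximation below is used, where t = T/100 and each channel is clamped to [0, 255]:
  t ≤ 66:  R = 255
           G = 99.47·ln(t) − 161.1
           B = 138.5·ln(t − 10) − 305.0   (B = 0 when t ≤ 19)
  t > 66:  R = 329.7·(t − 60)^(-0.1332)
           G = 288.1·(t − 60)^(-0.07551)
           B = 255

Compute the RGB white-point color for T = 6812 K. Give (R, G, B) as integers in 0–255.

t = 6812/100 = 68.12; the t > 66 branch applies.
R = 329.7·(68.12 − 60)^(-0.1332) = 329.7·8.12^(-0.1332) = 329.7·0.75657 = 249.440.
G = 288.1·(68.12 − 60)^(-0.07551) = 288.1·8.12^(-0.07551) = 288.1·0.85373 = 245.959.
B = 255 by definition for t > 66.
Rounded: (249, 246, 255).

(249, 246, 255)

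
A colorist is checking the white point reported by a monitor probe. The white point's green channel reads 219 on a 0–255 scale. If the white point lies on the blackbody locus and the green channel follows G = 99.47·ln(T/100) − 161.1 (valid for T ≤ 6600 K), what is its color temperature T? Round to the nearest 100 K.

ln t = (219 + 161.1) / 99.47 = 3.8213.
t = e^3.8213 = 45.661.
T = 100·t = 4566 K → 4600 K to the nearest 100 K.

4600 K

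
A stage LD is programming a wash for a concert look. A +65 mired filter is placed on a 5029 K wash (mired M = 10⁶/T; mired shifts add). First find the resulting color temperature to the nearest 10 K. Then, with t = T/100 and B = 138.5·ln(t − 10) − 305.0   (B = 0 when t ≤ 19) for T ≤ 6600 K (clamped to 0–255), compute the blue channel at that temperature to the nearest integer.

M_in = 10⁶/5029 = 198.85; M_out = 198.85 + (+65) = 263.85.
T_out = 10⁶/263.85 = 3790.1 K → 3790 K; t = 37.9.
B = 138.5·ln(37.9 − 10) − 305.0 = 138.5·ln 27.9 − 305.0 = 138.5·3.3286 − 305.0 = 156.015.
Rounded: 156.

156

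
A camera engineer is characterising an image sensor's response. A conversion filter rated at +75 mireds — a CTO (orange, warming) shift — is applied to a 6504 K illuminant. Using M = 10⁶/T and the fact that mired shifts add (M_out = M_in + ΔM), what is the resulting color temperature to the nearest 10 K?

4370 K

M_in = 10⁶/6504 = 153.75 mireds.
M_out = 153.75 + (+75) = 228.75 mireds.
T_out = 10⁶/228.75 = 4371.6 K → 4370 K.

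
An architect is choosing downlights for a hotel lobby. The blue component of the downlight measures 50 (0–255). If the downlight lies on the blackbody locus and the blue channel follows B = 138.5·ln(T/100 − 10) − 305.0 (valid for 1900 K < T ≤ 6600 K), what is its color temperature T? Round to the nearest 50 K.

ln(t − 10) = (50 + 305.0) / 138.5 = 2.5632.
t − 10 = e^2.5632 = 12.977, so t = 22.977.
T = 100·t = 2298 K → 2300 K to the nearest 50 K.

2300 K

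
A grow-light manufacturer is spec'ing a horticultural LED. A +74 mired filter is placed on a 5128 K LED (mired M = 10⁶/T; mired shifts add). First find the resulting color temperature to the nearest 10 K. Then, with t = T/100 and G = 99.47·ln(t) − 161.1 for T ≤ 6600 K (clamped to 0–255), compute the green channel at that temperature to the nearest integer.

M_in = 10⁶/5128 = 195.01; M_out = 195.01 + (+74) = 269.01.
T_out = 10⁶/269.01 = 3717.4 K → 3720 K; t = 37.2.
G = 99.47·ln 37.2 − 161.1 = 99.47·3.6163 − 161.1 = 198.614.
Rounded: 199.

199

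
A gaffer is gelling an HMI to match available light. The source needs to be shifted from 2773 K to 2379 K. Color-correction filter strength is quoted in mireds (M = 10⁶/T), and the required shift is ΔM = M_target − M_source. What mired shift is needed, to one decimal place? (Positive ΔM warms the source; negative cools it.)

M_source = 10⁶/2773 = 360.620; M_target = 10⁶/2379 = 420.345.
ΔM = 420.345 − 360.620 = 59.724 → +59.7 mireds, a warming shift.

+59.7 mireds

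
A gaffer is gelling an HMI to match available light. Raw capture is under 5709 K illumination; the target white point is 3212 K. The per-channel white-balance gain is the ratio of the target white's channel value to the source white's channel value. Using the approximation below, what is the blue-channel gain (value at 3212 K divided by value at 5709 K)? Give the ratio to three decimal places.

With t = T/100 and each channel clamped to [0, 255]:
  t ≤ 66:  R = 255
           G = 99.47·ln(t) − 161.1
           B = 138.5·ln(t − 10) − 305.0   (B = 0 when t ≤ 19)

0.542

At 5709 K (t = 57.09):
  B = 138.5·ln(57.09 − 10) − 305.0 = 138.5·ln 47.09 − 305.0 = 138.5·3.8521 − 305.0 = 228.510.
At 3212 K (t = 32.12):
  B = 138.5·ln(32.12 − 10) − 305.0 = 138.5·ln 22.12 − 305.0 = 138.5·3.0965 − 305.0 = 123.863.
Gain = 123.863 / 228.510 = 0.5420 → 0.542.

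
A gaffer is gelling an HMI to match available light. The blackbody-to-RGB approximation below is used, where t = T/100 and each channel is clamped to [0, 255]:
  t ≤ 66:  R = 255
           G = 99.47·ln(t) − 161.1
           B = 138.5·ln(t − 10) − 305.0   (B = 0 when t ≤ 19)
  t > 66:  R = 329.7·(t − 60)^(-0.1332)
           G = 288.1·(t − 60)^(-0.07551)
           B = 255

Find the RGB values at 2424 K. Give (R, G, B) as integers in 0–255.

(255, 156, 63)

t = 2424/100 = 24.24; the t ≤ 66 branch applies.
R = 255 by definition for t ≤ 66.
G = 99.47·ln 24.24 − 161.1 = 99.47·3.1880 − 161.1 = 156.011.
B = 138.5·ln(24.24 − 10) − 305.0 = 138.5·ln 14.24 − 305.0 = 138.5·2.6561 − 305.0 = 62.864.
Rounded: (255, 156, 63).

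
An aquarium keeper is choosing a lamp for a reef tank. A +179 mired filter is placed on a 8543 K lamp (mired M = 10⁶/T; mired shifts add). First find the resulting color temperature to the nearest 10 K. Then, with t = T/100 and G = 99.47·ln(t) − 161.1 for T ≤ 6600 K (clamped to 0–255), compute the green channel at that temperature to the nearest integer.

189

M_in = 10⁶/8543 = 117.05; M_out = 117.05 + (+179) = 296.05.
T_out = 10⁶/296.05 = 3377.8 K → 3380 K; t = 33.8.
G = 99.47·ln 33.8 − 161.1 = 99.47·3.5205 − 161.1 = 189.080.
Rounded: 189.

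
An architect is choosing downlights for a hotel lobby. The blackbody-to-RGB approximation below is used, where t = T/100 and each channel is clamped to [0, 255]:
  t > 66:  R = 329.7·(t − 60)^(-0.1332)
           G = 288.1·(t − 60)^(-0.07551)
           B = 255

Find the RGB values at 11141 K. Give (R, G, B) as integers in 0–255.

t = 11141/100 = 111.41; the t > 66 branch applies.
R = 329.7·(111.41 − 60)^(-0.1332) = 329.7·51.41^(-0.1332) = 329.7·0.59168 = 195.078.
G = 288.1·(111.41 − 60)^(-0.07551) = 288.1·51.41^(-0.07551) = 288.1·0.74267 = 213.965.
B = 255 by definition for t > 66.
Rounded: (195, 214, 255).

(195, 214, 255)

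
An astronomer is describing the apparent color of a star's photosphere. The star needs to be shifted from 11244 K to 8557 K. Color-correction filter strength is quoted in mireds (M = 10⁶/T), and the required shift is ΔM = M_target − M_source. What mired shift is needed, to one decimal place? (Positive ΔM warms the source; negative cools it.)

M_source = 10⁶/11244 = 88.936; M_target = 10⁶/8557 = 116.863.
ΔM = 116.863 − 88.936 = 27.927 → +27.9 mireds, a warming shift.

+27.9 mireds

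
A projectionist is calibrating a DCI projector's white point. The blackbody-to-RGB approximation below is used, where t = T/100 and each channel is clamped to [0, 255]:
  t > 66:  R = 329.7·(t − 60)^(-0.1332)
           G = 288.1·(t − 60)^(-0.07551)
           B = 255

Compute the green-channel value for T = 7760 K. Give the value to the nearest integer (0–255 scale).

t = 7760/100 = 77.6; the t > 66 branch applies.
G = 288.1·(77.6 − 60)^(-0.07551) = 288.1·17.6^(-0.07551) = 288.1·0.80529 = 232.004.
Rounded: 232.

232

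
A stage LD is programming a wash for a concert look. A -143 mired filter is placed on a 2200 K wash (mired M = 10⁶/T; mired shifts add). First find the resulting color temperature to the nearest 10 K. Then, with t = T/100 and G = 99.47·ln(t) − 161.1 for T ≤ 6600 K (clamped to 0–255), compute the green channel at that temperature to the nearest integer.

M_in = 10⁶/2200 = 454.55; M_out = 454.55 + (-143) = 311.55.
T_out = 10⁶/311.55 = 3209.8 K → 3210 K; t = 32.1.
G = 99.47·ln 32.1 − 161.1 = 99.47·3.4689 − 161.1 = 183.947.
Rounded: 184.

184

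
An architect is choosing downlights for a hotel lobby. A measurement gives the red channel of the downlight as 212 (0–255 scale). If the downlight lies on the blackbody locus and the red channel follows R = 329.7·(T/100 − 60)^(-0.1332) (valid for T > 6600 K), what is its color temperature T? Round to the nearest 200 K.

8800 K

(t − 60)^(-0.1332) = 212/329.7 = 0.64301.
t − 60 = 0.64301^(1/-0.1332) = 0.64301^(-7.508) = 27.530, so t = 87.530.
T = 100·t = 8753 K → 8800 K to the nearest 200 K.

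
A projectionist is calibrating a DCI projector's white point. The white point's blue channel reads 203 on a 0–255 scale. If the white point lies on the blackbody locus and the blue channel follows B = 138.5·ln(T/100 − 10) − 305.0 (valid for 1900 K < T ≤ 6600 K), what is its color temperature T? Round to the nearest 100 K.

4900 K

ln(t − 10) = (203 + 305.0) / 138.5 = 3.6679.
t − 10 = e^3.6679 = 39.168, so t = 49.168.
T = 100·t = 4917 K → 4900 K to the nearest 100 K.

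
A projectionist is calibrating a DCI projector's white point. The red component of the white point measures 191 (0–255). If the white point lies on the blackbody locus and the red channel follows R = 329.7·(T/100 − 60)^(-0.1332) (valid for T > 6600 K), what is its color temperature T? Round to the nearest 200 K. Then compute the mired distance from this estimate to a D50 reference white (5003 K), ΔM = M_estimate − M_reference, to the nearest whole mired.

(t − 60)^(-0.1332) = 191/329.7 = 0.57931.
t − 60 = 0.57931^(1/-0.1332) = 0.57931^(-7.508) = 60.245, so t = 120.245.
T = 100·t = 12025 K → 12000 K to the nearest 200 K.
M_estimate = 10⁶/12000 = 83.33; M_reference = 10⁶/5003 = 199.88.
ΔM = 83.33 − 199.88 = -116.55 → -117 mireds.

-117 mireds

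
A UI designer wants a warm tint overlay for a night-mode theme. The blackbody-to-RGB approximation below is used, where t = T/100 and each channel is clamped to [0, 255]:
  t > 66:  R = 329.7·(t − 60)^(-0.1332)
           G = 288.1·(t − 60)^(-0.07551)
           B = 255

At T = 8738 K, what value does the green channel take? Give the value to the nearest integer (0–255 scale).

t = 8738/100 = 87.38; the t > 66 branch applies.
G = 288.1·(87.38 − 60)^(-0.07551) = 288.1·27.38^(-0.07551) = 288.1·0.77886 = 224.390.
Rounded: 224.

224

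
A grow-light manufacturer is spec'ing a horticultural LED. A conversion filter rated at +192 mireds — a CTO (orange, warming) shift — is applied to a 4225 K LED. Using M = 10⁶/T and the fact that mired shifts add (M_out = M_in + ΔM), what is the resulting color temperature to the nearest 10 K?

M_in = 10⁶/4225 = 236.69 mireds.
M_out = 236.69 + (+192) = 428.69 mireds.
T_out = 10⁶/428.69 = 2332.7 K → 2330 K.

2330 K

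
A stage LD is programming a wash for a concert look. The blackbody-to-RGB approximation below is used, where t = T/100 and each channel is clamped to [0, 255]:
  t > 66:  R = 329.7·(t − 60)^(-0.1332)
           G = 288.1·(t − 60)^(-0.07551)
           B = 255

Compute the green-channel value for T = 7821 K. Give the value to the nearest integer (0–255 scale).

t = 7821/100 = 78.21; the t > 66 branch applies.
G = 288.1·(78.21 − 60)^(-0.07551) = 288.1·18.21^(-0.07551) = 288.1·0.80322 = 231.407.
Rounded: 231.

231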